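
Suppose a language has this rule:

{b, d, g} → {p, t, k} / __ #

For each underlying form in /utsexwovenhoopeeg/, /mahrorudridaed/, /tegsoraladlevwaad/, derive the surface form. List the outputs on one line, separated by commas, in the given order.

utsexwovenhoopeek, mahrorudridaet, tegsoraladlevwaat

/utsexwovenhoopeeg/: /g/ is a voiced stop in word-final position, so it devoices to [k]. → [utsexwovenhoopeek].
/mahrorudridaed/: /d/ is a voiced stop in word-final position, so it devoices to [t]. → [mahrorudridaet].
/tegsoraladlevwaad/: /d/ is a voiced stop in word-final position, so it devoices to [t]. → [tegsoraladlevwaat].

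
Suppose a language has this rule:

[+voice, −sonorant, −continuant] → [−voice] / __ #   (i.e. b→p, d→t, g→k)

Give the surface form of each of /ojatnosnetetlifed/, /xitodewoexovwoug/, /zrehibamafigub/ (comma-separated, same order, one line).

/ojatnosnetetlifed/: /d/ is a voiced stop in word-final position, so it devoices to [t]. → [ojatnosnetetlifet].
/xitodewoexovwoug/: /g/ is a voiced stop in word-final position, so it devoices to [k]. → [xitodewoexovwouk].
/zrehibamafigub/: /b/ is a voiced stop in word-final position, so it devoices to [p]. → [zrehibamafigup].

ojatnosnetetlifet, xitodewoexovwouk, zrehibamafigup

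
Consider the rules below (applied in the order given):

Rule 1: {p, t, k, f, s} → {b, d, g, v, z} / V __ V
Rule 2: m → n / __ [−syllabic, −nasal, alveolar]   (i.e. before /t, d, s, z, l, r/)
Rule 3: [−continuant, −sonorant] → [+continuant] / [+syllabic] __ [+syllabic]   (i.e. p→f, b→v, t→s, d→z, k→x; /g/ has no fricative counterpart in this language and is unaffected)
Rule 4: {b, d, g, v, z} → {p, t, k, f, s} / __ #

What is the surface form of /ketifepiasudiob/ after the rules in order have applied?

keziveviazuziop

Rule 1 (intervocalic voicing): /t/ is a voiceless obstruent between vowels /e/ and /i/, so it voices to [d]. /f/ is a voiceless obstruent between vowels /i/ and /e/, so it voices to [v]. /p/ is a voiceless obstruent between vowels /e/ and /i/, so it voices to [b]. /s/ is a voiceless obstruent between vowels /a/ and /u/, so it voices to [z]. /ketifepiasudiob/ → kedivebiazudiob.
Rule 2 (nasal place assimilation): no segment meets the environment; /kedivebiazudiob/ is unchanged.
Rule 3 (intervocalic spirantization): /d/ is a stop between vowels /e/ and /i/, so it spirantizes to the fricative [z]. /b/ is a stop between vowels /e/ and /i/, so it spirantizes to the fricative [v]. /d/ is a stop between vowels /u/ and /i/, so it spirantizes to the fricative [z]. /kedivebiazudiob/ → keziveviazuziob.
Rule 4 (final devoicing): /b/ is a voiced obstruent in word-final position, so it devoices to [p]. /keziveviazuziob/ → keziveviazuziop.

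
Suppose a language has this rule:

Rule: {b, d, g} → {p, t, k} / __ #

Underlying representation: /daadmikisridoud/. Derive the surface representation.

daadmikisridout

Scanning /daadmikisridoud/: /d/ at position 1 is not in the conditioning environment; /d/ at position 4 is not in the conditioning environment; /d/ at position 12 is not in the conditioning environment; /d/ is a voiced stop in word-final position, so it devoices to [t].
Result: [daadmikisridout].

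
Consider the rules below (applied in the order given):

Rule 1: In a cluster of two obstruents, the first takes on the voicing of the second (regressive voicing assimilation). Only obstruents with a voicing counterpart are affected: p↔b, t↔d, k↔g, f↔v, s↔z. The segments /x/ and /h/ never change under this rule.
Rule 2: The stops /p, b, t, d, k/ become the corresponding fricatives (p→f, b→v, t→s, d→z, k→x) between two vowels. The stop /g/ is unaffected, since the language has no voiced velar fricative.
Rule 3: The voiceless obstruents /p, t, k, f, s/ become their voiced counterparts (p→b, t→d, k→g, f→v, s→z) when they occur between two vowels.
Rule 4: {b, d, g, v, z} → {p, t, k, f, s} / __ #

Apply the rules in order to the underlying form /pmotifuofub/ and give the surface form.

Rule 1 (regressive voicing assimilation): no segment meets the environment; /pmotifuofub/ is unchanged.
Rule 2 (intervocalic spirantization): /t/ is a stop between vowels /o/ and /i/, so it spirantizes to the fricative [s]. /pmotifuofub/ → pmosifuofub.
Rule 3 (intervocalic voicing): /s/ is a voiceless obstruent between vowels /o/ and /i/, so it voices to [z]. /f/ is a voiceless obstruent between vowels /i/ and /u/, so it voices to [v]. /f/ is a voiceless obstruent between vowels /o/ and /u/, so it voices to [v]. /pmosifuofub/ → pmozivuovub.
Rule 4 (final devoicing): /b/ is a voiced obstruent in word-final position, so it devoices to [p]. /pmozivuovub/ → pmozivuovup.

pmozivuovup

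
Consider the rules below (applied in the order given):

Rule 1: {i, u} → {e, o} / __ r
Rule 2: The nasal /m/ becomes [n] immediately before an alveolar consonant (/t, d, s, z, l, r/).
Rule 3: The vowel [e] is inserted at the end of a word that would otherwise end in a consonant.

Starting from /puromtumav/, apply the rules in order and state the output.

Rule 1 (pre-rhotic lowering): /u/ is a high vowel immediately before /r/, so it lowers to [o]. /puromtumav/ → poromtumav.
Rule 2 (nasal place assimilation): /m/ precedes the alveolar consonant /t/, so it assimilates in place to [n]. /poromtumav/ → porontumav.
Rule 3 (final e-epenthesis): the form ends in the consonant /v/, so [e] is inserted word-finally. /porontumav/ → porontumave.

porontumave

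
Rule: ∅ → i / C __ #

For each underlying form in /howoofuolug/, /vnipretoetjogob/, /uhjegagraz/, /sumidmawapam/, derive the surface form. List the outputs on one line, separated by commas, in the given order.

howoofuolugi, vnipretoetjogobi, uhjegagrazi, sumidmawapami

/howoofuolug/: the form ends in the consonant /g/, so [i] is inserted word-finally. → [howoofuolugi].
/vnipretoetjogob/: the form ends in the consonant /b/, so [i] is inserted word-finally. → [vnipretoetjogobi].
/uhjegagraz/: the form ends in the consonant /z/, so [i] is inserted word-finally. → [uhjegagrazi].
/sumidmawapam/: the form ends in the consonant /m/, so [i] is inserted word-finally. → [sumidmawapami].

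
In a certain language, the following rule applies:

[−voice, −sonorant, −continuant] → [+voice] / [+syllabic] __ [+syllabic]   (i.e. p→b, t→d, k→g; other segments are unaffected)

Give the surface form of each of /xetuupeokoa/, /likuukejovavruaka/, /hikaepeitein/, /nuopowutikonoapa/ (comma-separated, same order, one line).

xeduubeogoa, liguugejovavruaga, higaebeidein, nuobowudigonoaba

/xetuupeokoa/: /t/ is a voiceless stop between vowels /e/ and /u/, so it voices to [d]. /p/ is a voiceless stop between vowels /u/ and /e/, so it voices to [b]. /k/ is a voiceless stop between vowels /o/ and /o/, so it voices to [g]. → [xeduubeogoa].
/likuukejovavruaka/: /k/ is a voiceless stop between vowels /i/ and /u/, so it voices to [g]. /k/ is a voiceless stop between vowels /u/ and /e/, so it voices to [g]. /k/ is a voiceless stop between vowels /a/ and /a/, so it voices to [g]. → [liguugejovavruaga].
/hikaepeitein/: /k/ is a voiceless stop between vowels /i/ and /a/, so it voices to [g]. /p/ is a voiceless stop between vowels /e/ and /e/, so it voices to [b]. /t/ is a voiceless stop between vowels /i/ and /e/, so it voices to [d]. → [higaebeidein].
/nuopowutikonoapa/: /p/ is a voiceless stop between vowels /o/ and /o/, so it voices to [b]. /t/ is a voiceless stop between vowels /u/ and /i/, so it voices to [d]. /k/ is a voiceless stop between vowels /i/ and /o/, so it voices to [g]. /p/ is a voiceless stop between vowels /a/ and /a/, so it voices to [b]. → [nuobowudigonoaba].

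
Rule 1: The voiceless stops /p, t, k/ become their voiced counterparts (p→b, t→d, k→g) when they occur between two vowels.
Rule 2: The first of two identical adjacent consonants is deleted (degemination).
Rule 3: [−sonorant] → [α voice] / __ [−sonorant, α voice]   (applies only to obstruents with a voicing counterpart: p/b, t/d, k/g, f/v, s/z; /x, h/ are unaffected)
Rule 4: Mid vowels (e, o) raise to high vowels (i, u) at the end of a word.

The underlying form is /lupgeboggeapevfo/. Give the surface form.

Rule 1 (intervocalic voicing): /p/ is a voiceless stop between vowels /a/ and /e/, so it voices to [b]. /lupgeboggeapevfo/ → lupgeboggeabevfo.
Rule 2 (degemination): /gg/ is a geminate; the first /g/ deletes. /lupgeboggeabevfo/ → lupgebogeabevfo.
Rule 3 (regressive voicing assimilation): /p/ precedes the voiced obstruent /g/, so it voices to [b] by assimilation. /v/ precedes the voiceless obstruent /f/, so it devoices to [f] by assimilation. /lupgebogeabevfo/ → lubgebogeabeffo.
Rule 4 (final vowel raising): /o/ is a mid vowel in word-final position, so it raises to [u]. /lubgebogeabeffo/ → lubgebogeabeffu.

lubgebogeabeffu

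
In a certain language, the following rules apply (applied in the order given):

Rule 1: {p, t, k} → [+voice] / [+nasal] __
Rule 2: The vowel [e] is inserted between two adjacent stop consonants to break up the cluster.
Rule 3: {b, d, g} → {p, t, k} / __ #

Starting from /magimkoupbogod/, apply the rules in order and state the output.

Rule 1 (post-nasal voicing): /k/ is a voiceless stop immediately after the nasal /m/, so it voices to [g]. /magimkoupbogod/ → magimgoupbogod.
Rule 2 (stop-cluster e-epenthesis): /p/ and /b/ form a stop–stop cluster, so [e] is inserted between them. /magimgoupbogod/ → magimgoupebogod.
Rule 3 (final devoicing): /d/ is a voiced stop in word-final position, so it devoices to [t]. /magimgoupebogod/ → magimgoupebogot.

magimgoupebogot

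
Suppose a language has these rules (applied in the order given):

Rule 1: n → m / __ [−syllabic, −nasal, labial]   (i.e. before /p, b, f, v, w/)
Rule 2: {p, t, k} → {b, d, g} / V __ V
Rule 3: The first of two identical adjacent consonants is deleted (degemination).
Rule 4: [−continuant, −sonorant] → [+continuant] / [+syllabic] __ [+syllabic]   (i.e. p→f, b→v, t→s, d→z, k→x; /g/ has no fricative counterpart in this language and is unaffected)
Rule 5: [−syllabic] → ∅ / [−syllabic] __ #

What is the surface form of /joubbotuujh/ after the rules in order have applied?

jouvozuuj

Rule 1 (nasal place assimilation): no segment meets the environment; /joubbotuujh/ is unchanged.
Rule 2 (intervocalic voicing): /t/ is a voiceless stop between vowels /o/ and /u/, so it voices to [d]. /joubbotuujh/ → joubboduujh.
Rule 3 (degemination): /bb/ is a geminate; the first /b/ deletes. /joubboduujh/ → jouboduujh.
Rule 4 (intervocalic spirantization): /b/ is a stop between vowels /u/ and /o/, so it spirantizes to the fricative [v]. /d/ is a stop between vowels /o/ and /u/, so it spirantizes to the fricative [z]. /jouboduujh/ → jouvozuujh.
Rule 5 (final cluster simplification): /h/ is the second consonant of a word-final cluster /jh/, so it deletes. /jouvozuujh/ → jouvozuuj.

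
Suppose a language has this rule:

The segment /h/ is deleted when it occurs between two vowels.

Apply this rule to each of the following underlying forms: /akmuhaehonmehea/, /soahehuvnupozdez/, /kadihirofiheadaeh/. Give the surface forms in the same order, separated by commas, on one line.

/akmuhaehonmehea/: /h/ occurs between vowels /u/ and /a/, so it deletes. /h/ occurs between vowels /e/ and /o/, so it deletes. /h/ occurs between vowels /e/ and /e/, so it deletes. → [akmuaeonmeea].
/soahehuvnupozdez/: /h/ occurs between vowels /a/ and /e/, so it deletes. /h/ occurs between vowels /e/ and /u/, so it deletes. → [soaeuvnupozdez].
/kadihirofiheadaeh/: /h/ occurs between vowels /i/ and /i/, so it deletes. /h/ occurs between vowels /i/ and /e/, so it deletes. → [kadiirofieadaeh].

akmuaeonmeea, soaeuvnupozdez, kadiirofieadaeh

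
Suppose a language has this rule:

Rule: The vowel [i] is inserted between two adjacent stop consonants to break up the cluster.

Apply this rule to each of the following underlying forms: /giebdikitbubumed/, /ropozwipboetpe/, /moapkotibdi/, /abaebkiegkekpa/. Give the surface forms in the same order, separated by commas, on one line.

/giebdikitbubumed/: /b/ and /d/ form a stop–stop cluster, so [i] is inserted between them. /t/ and /b/ form a stop–stop cluster, so [i] is inserted between them. → [giebidikitibubumed].
/ropozwipboetpe/: /p/ and /b/ form a stop–stop cluster, so [i] is inserted between them. /t/ and /p/ form a stop–stop cluster, so [i] is inserted between them. → [ropozwipiboetipe].
/moapkotibdi/: /p/ and /k/ form a stop–stop cluster, so [i] is inserted between them. /b/ and /d/ form a stop–stop cluster, so [i] is inserted between them. → [moapikotibidi].
/abaebkiegkekpa/: /b/ and /k/ form a stop–stop cluster, so [i] is inserted between them. /g/ and /k/ form a stop–stop cluster, so [i] is inserted between them. /k/ and /p/ form a stop–stop cluster, so [i] is inserted between them. → [abaebikiegikekipa].

giebidikitibubumed, ropozwipiboetipe, moapikotibidi, abaebikiegikekipa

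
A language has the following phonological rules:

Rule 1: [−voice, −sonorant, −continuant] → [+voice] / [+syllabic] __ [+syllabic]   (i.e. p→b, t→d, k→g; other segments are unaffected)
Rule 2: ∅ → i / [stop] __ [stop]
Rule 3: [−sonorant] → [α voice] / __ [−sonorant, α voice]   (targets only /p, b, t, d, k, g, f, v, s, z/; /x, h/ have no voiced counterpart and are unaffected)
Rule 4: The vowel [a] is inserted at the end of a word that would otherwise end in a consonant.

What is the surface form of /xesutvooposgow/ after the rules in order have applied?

xesudvoobozgowa

Rule 1 (intervocalic voicing): /p/ is a voiceless stop between vowels /o/ and /o/, so it voices to [b]. /xesutvooposgow/ → xesutvoobosgow.
Rule 2 (stop-cluster i-epenthesis): no segment meets the environment; /xesutvoobosgow/ is unchanged.
Rule 3 (regressive voicing assimilation): /t/ precedes the voiced obstruent /v/, so it voices to [d] by assimilation. /s/ precedes the voiced obstruent /g/, so it voices to [z] by assimilation. /xesutvoobosgow/ → xesudvoobozgow.
Rule 4 (final a-epenthesis): the form ends in the consonant /w/, so [a] is inserted word-finally. /xesudvoobozgow/ → xesudvoobozgowa.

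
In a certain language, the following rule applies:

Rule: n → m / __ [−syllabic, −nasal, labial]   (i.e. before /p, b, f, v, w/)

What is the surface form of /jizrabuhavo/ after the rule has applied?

No segment of /jizrabuhavo/ meets the structural description of the rule, so the form surfaces unchanged.

jizrabuhavo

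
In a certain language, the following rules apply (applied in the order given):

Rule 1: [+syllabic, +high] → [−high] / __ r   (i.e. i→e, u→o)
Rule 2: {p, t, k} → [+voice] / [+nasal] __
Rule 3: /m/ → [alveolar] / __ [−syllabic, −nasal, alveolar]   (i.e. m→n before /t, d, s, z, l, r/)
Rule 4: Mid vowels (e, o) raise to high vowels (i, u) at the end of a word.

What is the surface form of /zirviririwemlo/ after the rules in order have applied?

zervereriwenlu

Rule 1 (pre-rhotic lowering): /i/ is a high vowel immediately before /r/, so it lowers to [e]. /i/ is a high vowel immediately before /r/, so it lowers to [e]. /i/ is a high vowel immediately before /r/, so it lowers to [e]. /zirviririwemlo/ → zervereriwemlo.
Rule 2 (post-nasal voicing): no segment meets the environment; /zervereriwemlo/ is unchanged.
Rule 3 (nasal place assimilation): /m/ precedes the alveolar consonant /l/, so it assimilates in place to [n]. /zervereriwemlo/ → zervereriwenlo.
Rule 4 (final vowel raising): /o/ is a mid vowel in word-final position, so it raises to [u]. /zervereriwenlo/ → zervereriwenlu.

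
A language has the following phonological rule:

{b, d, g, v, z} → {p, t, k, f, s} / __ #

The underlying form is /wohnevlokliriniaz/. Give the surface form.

Scanning /wohnevlokliriniaz/: /v/ at position 6 is not in the conditioning environment; /z/ is a voiced obstruent in word-final position, so it devoices to [s].
Result: [wohnevloklirinias].

wohnevloklirinias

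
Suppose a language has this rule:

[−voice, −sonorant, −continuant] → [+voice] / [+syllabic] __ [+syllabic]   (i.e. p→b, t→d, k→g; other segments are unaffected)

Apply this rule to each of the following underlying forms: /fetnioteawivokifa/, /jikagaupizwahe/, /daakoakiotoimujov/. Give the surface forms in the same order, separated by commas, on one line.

fetniodeawivogifa, jigagaubizwahe, daagoagiodoimujov

/fetnioteawivokifa/: /t/ is a voiceless stop between vowels /o/ and /e/, so it voices to [d]. /k/ is a voiceless stop between vowels /o/ and /i/, so it voices to [g]. → [fetniodeawivogifa].
/jikagaupizwahe/: /k/ is a voiceless stop between vowels /i/ and /a/, so it voices to [g]. /p/ is a voiceless stop between vowels /u/ and /i/, so it voices to [b]. → [jigagaubizwahe].
/daakoakiotoimujov/: /k/ is a voiceless stop between vowels /a/ and /o/, so it voices to [g]. /k/ is a voiceless stop between vowels /a/ and /i/, so it voices to [g]. /t/ is a voiceless stop between vowels /o/ and /o/, so it voices to [d]. → [daagoagiodoimujov].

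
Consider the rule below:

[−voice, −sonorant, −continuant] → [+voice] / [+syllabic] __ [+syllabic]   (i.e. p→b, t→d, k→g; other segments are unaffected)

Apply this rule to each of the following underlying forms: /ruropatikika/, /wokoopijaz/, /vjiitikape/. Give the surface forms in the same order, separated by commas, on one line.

/ruropatikika/: /p/ is a voiceless stop between vowels /o/ and /a/, so it voices to [b]. /t/ is a voiceless stop between vowels /a/ and /i/, so it voices to [d]. /k/ is a voiceless stop between vowels /i/ and /i/, so it voices to [g]. /k/ is a voiceless stop between vowels /i/ and /a/, so it voices to [g]. → [rurobadigiga].
/wokoopijaz/: /k/ is a voiceless stop between vowels /o/ and /o/, so it voices to [g]. /p/ is a voiceless stop between vowels /o/ and /i/, so it voices to [b]. → [wogoobijaz].
/vjiitikape/: /t/ is a voiceless stop between vowels /i/ and /i/, so it voices to [d]. /k/ is a voiceless stop between vowels /i/ and /a/, so it voices to [g]. /p/ is a voiceless stop between vowels /a/ and /e/, so it voices to [b]. → [vjiidigabe].

rurobadigiga, wogoobijaz, vjiidigabe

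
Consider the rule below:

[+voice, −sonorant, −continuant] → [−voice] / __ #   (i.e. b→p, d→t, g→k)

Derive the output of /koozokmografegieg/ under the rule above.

koozokmografegiek

Scanning /koozokmografegieg/: /g/ at position 9 is not in the conditioning environment; /g/ at position 14 is not in the conditioning environment; /g/ is a voiced stop in word-final position, so it devoices to [k].
Result: [koozokmografegiek].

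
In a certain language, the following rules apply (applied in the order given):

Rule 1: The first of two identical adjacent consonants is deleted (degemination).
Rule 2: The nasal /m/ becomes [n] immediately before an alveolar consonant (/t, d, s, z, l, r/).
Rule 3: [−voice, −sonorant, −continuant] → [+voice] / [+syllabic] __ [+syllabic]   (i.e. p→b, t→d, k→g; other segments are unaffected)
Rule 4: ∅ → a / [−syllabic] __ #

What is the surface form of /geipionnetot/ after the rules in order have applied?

Rule 1 (degemination): /nn/ is a geminate; the first /n/ deletes. /geipionnetot/ → geipionetot.
Rule 2 (nasal place assimilation): no segment meets the environment; /geipionetot/ is unchanged.
Rule 3 (intervocalic voicing): /p/ is a voiceless stop between vowels /i/ and /i/, so it voices to [b]. /t/ is a voiceless stop between vowels /e/ and /o/, so it voices to [d]. /geipionetot/ → geibionedot.
Rule 4 (final a-epenthesis): the form ends in the consonant /t/, so [a] is inserted word-finally. /geibionedot/ → geibionedota.

geibionedota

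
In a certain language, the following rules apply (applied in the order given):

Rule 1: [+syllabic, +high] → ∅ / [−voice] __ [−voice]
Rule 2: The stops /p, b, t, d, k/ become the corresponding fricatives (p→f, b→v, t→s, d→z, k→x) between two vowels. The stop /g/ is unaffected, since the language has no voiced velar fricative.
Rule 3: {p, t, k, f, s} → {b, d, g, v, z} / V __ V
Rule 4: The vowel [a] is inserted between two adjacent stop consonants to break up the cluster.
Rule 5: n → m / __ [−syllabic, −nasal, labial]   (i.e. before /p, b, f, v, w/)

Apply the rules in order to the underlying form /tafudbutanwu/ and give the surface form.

tavudabuzamwu

Rule 1 (high vowel syncope): no segment meets the environment; /tafudbutanwu/ is unchanged.
Rule 2 (intervocalic spirantization): /t/ is a stop between vowels /u/ and /a/, so it spirantizes to the fricative [s]. /tafudbutanwu/ → tafudbusanwu.
Rule 3 (intervocalic voicing): /f/ is a voiceless obstruent between vowels /a/ and /u/, so it voices to [v]. /s/ is a voiceless obstruent between vowels /u/ and /a/, so it voices to [z]. /tafudbusanwu/ → tavudbuzanwu.
Rule 4 (stop-cluster a-epenthesis): /d/ and /b/ form a stop–stop cluster, so [a] is inserted between them. /tavudbuzanwu/ → tavudabuzanwu.
Rule 5 (nasal place assimilation): /n/ precedes the labial consonant /w/, so it assimilates in place to [m]. /tavudabuzanwu/ → tavudabuzamwu.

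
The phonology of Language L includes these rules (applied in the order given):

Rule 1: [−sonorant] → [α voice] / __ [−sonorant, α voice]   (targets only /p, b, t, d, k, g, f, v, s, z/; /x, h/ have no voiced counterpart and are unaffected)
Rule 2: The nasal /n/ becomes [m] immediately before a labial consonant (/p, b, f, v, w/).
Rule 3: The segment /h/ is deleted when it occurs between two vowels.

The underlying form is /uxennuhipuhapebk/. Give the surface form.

Rule 1 (regressive voicing assimilation): /b/ precedes the voiceless obstruent /k/, so it devoices to [p] by assimilation. /uxennuhipuhapebk/ → uxennuhipuhapepk.
Rule 2 (nasal place assimilation): no segment meets the environment; /uxennuhipuhapepk/ is unchanged.
Rule 3 (intervocalic h-deletion): /h/ occurs between vowels /u/ and /i/, so it deletes. /h/ occurs between vowels /u/ and /a/, so it deletes. /uxennuhipuhapepk/ → uxennuipuapepk.

uxennuipuapepk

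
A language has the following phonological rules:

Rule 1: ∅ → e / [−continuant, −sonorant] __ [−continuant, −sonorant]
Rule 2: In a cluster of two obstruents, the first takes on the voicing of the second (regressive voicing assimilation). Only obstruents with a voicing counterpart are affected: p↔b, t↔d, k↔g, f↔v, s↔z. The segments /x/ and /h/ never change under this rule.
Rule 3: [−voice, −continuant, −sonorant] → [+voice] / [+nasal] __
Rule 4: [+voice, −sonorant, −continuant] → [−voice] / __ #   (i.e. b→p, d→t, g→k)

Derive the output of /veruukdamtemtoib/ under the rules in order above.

veruukedamdemdoip

Rule 1 (stop-cluster e-epenthesis): /k/ and /d/ form a stop–stop cluster, so [e] is inserted between them. /veruukdamtemtoib/ → veruukedamtemtoib.
Rule 2 (regressive voicing assimilation): no segment meets the environment; /veruukedamtemtoib/ is unchanged.
Rule 3 (post-nasal voicing): /t/ is a voiceless stop immediately after the nasal /m/, so it voices to [d]. /t/ is a voiceless stop immediately after the nasal /m/, so it voices to [d]. /veruukedamtemtoib/ → veruukedamdemdoib.
Rule 4 (final devoicing): /b/ is a voiced stop in word-final position, so it devoices to [p]. /veruukedamdemdoib/ → veruukedamdemdoip.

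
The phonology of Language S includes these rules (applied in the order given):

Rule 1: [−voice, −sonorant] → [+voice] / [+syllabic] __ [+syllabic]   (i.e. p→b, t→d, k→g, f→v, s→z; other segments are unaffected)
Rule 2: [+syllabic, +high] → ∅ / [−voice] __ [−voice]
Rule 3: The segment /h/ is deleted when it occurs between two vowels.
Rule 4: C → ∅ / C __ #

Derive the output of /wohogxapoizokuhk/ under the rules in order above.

Rule 1 (intervocalic voicing): /p/ is a voiceless obstruent between vowels /a/ and /o/, so it voices to [b]. /k/ is a voiceless obstruent between vowels /o/ and /u/, so it voices to [g]. /wohogxapoizokuhk/ → wohogxaboizoguhk.
Rule 2 (high vowel syncope): no segment meets the environment; /wohogxaboizoguhk/ is unchanged.
Rule 3 (intervocalic h-deletion): /h/ occurs between vowels /o/ and /o/, so it deletes. /wohogxaboizoguhk/ → woogxaboizoguhk.
Rule 4 (final cluster simplification): /k/ is the second consonant of a word-final cluster /hk/, so it deletes. /woogxaboizoguhk/ → woogxaboizoguh.

woogxaboizoguh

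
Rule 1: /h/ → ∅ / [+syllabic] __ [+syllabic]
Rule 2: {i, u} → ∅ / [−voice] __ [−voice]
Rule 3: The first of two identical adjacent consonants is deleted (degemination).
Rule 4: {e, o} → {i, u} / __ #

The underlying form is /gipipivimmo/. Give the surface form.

gipivimu

Rule 1 (intervocalic h-deletion): no segment meets the environment; /gipipivimmo/ is unchanged.
Rule 2 (high vowel syncope): /i/ is a high vowel flanked by voiceless consonants /p/ and /p/, so it deletes. /gipipivimmo/ → gippivimmo.
Rule 3 (degemination): /pp/ is a geminate; the first /p/ deletes. /mm/ is a geminate; the first /m/ deletes. /gippivimmo/ → gipivimo.
Rule 4 (final vowel raising): /o/ is a mid vowel in word-final position, so it raises to [u]. /gipivimo/ → gipivimu.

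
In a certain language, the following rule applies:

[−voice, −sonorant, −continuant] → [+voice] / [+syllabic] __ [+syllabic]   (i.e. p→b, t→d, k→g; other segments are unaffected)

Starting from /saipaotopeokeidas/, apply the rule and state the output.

/p/ is a voiceless stop between vowels /i/ and /a/, so it voices to [b].
/t/ is a voiceless stop between vowels /o/ and /o/, so it voices to [d].
/p/ is a voiceless stop between vowels /o/ and /e/, so it voices to [b].
/k/ is a voiceless stop between vowels /o/ and /e/, so it voices to [g].
Surface form: [saibaodobeogeidas].

saibaodobeogeidas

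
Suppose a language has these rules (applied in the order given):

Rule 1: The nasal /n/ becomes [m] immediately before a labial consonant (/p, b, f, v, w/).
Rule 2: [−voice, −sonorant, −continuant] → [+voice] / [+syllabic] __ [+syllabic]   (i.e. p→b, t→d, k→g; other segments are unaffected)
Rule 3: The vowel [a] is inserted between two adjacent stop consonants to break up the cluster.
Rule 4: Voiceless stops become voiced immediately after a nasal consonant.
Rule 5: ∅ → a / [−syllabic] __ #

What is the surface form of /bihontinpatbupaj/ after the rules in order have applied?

Rule 1 (nasal place assimilation): /n/ precedes the labial consonant /p/, so it assimilates in place to [m]. /bihontinpatbupaj/ → bihontimpatbupaj.
Rule 2 (intervocalic voicing): /p/ is a voiceless stop between vowels /u/ and /a/, so it voices to [b]. /bihontimpatbupaj/ → bihontimpatbubaj.
Rule 3 (stop-cluster a-epenthesis): /t/ and /b/ form a stop–stop cluster, so [a] is inserted between them. /bihontimpatbubaj/ → bihontimpatabubaj.
Rule 4 (post-nasal voicing): /t/ is a voiceless stop immediately after the nasal /n/, so it voices to [d]. /p/ is a voiceless stop immediately after the nasal /m/, so it voices to [b]. /bihontimpatabubaj/ → bihondimbatabubaj.
Rule 5 (final a-epenthesis): the form ends in the consonant /j/, so [a] is inserted word-finally. /bihondimbatabubaj/ → bihondimbatabubaja.

bihondimbatabubaja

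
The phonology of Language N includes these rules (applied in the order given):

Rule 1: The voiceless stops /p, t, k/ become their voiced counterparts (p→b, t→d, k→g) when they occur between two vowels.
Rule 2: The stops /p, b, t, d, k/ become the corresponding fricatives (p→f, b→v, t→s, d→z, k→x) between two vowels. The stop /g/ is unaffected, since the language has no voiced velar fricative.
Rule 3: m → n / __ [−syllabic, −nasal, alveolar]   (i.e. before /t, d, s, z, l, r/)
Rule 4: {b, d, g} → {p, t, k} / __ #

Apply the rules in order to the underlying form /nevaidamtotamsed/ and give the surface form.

Rule 1 (intervocalic voicing): /t/ is a voiceless stop between vowels /o/ and /a/, so it voices to [d]. /nevaidamtotamsed/ → nevaidamtodamsed.
Rule 2 (intervocalic spirantization): /d/ is a stop between vowels /i/ and /a/, so it spirantizes to the fricative [z]. /d/ is a stop between vowels /o/ and /a/, so it spirantizes to the fricative [z]. /nevaidamtodamsed/ → nevaizamtozamsed.
Rule 3 (nasal place assimilation): /m/ precedes the alveolar consonant /t/, so it assimilates in place to [n]. /m/ precedes the alveolar consonant /s/, so it assimilates in place to [n]. /nevaizamtozamsed/ → nevaizantozansed.
Rule 4 (final devoicing): /d/ is a voiced stop in word-final position, so it devoices to [t]. /nevaizantozansed/ → nevaizantozanset.

nevaizantozanset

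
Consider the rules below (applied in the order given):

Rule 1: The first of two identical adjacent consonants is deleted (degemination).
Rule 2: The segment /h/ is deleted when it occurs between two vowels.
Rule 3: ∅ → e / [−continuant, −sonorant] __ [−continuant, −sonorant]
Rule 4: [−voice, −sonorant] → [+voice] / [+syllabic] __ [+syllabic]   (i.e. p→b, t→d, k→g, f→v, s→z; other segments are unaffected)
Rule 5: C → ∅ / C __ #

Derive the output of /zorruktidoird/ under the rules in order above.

Rule 1 (degemination): /rr/ is a geminate; the first /r/ deletes. /zorruktidoird/ → zoruktidoird.
Rule 2 (intervocalic h-deletion): no segment meets the environment; /zoruktidoird/ is unchanged.
Rule 3 (stop-cluster e-epenthesis): /k/ and /t/ form a stop–stop cluster, so [e] is inserted between them. /zoruktidoird/ → zoruketidoird.
Rule 4 (intervocalic voicing): /k/ is a voiceless obstruent between vowels /u/ and /e/, so it voices to [g]. /t/ is a voiceless obstruent between vowels /e/ and /i/, so it voices to [d]. /zoruketidoird/ → zorugedidoird.
Rule 5 (final cluster simplification): /d/ is the second consonant of a word-final cluster /rd/, so it deletes. /zorugedidoird/ → zorugedidoir.

zorugedidoir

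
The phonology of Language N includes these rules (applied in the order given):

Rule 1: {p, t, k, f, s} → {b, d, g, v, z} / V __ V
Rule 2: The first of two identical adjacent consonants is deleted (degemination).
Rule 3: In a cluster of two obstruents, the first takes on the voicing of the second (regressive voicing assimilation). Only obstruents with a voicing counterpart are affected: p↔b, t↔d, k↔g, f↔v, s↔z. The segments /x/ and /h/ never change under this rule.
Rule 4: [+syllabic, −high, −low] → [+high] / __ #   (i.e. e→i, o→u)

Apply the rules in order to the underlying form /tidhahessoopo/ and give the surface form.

Rule 1 (intervocalic voicing): /p/ is a voiceless obstruent between vowels /o/ and /o/, so it voices to [b]. /tidhahessoopo/ → tidhahessoobo.
Rule 2 (degemination): /ss/ is a geminate; the first /s/ deletes. /tidhahessoobo/ → tidhahesoobo.
Rule 3 (regressive voicing assimilation): /d/ precedes the voiceless obstruent /h/, so it devoices to [t] by assimilation. /tidhahesoobo/ → tithahesoobo.
Rule 4 (final vowel raising): /o/ is a mid vowel in word-final position, so it raises to [u]. /tithahesoobo/ → tithahesoobu.

tithahesoobu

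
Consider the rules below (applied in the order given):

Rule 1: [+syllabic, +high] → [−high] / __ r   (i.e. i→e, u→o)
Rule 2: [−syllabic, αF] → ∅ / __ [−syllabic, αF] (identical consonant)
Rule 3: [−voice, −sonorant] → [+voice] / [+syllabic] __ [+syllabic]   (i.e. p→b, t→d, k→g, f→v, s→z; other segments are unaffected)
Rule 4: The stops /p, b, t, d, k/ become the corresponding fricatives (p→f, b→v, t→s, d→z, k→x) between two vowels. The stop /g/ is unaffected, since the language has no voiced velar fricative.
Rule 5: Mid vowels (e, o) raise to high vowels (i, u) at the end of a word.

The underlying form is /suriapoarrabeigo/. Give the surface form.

Rule 1 (pre-rhotic lowering): /u/ is a high vowel immediately before /r/, so it lowers to [o]. /suriapoarrabeigo/ → soriapoarrabeigo.
Rule 2 (degemination): /rr/ is a geminate; the first /r/ deletes. /soriapoarrabeigo/ → soriapoarabeigo.
Rule 3 (intervocalic voicing): /p/ is a voiceless obstruent between vowels /a/ and /o/, so it voices to [b]. /soriapoarabeigo/ → soriaboarabeigo.
Rule 4 (intervocalic spirantization): /b/ is a stop between vowels /a/ and /o/, so it spirantizes to the fricative [v]. /b/ is a stop between vowels /a/ and /e/, so it spirantizes to the fricative [v]. /soriaboarabeigo/ → soriavoaraveigo.
Rule 5 (final vowel raising): /o/ is a mid vowel in word-final position, so it raises to [u]. /soriavoaraveigo/ → soriavoaraveigu.

soriavoaraveigu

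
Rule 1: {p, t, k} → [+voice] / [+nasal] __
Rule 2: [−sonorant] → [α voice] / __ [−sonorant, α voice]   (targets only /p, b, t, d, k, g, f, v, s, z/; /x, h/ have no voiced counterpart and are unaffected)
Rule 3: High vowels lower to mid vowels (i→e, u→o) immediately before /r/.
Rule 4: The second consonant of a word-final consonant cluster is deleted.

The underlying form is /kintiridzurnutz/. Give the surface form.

Rule 1 (post-nasal voicing): /t/ is a voiceless stop immediately after the nasal /n/, so it voices to [d]. /kintiridzurnutz/ → kindiridzurnutz.
Rule 2 (regressive voicing assimilation): /t/ precedes the voiced obstruent /z/, so it voices to [d] by assimilation. /kindiridzurnutz/ → kindiridzurnudz.
Rule 3 (pre-rhotic lowering): /i/ is a high vowel immediately before /r/, so it lowers to [e]. /u/ is a high vowel immediately before /r/, so it lowers to [o]. /kindiridzurnudz/ → kinderidzornudz.
Rule 4 (final cluster simplification): /z/ is the second consonant of a word-final cluster /dz/, so it deletes. /kinderidzornudz/ → kinderidzornud.

kinderidzornud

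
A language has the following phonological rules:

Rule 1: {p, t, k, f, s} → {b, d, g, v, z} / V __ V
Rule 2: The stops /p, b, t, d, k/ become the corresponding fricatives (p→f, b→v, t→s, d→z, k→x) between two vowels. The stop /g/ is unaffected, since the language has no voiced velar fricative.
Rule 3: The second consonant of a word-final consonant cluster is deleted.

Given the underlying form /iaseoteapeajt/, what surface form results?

Rule 1 (intervocalic voicing): /s/ is a voiceless obstruent between vowels /a/ and /e/, so it voices to [z]. /t/ is a voiceless obstruent between vowels /o/ and /e/, so it voices to [d]. /p/ is a voiceless obstruent between vowels /a/ and /e/, so it voices to [b]. /iaseoteapeajt/ → iazeodeabeajt.
Rule 2 (intervocalic spirantization): /d/ is a stop between vowels /o/ and /e/, so it spirantizes to the fricative [z]. /b/ is a stop between vowels /a/ and /e/, so it spirantizes to the fricative [v]. /iazeodeabeajt/ → iazeozeaveajt.
Rule 3 (final cluster simplification): /t/ is the second consonant of a word-final cluster /jt/, so it deletes. /iazeozeaveajt/ → iazeozeaveaj.

iazeozeaveaj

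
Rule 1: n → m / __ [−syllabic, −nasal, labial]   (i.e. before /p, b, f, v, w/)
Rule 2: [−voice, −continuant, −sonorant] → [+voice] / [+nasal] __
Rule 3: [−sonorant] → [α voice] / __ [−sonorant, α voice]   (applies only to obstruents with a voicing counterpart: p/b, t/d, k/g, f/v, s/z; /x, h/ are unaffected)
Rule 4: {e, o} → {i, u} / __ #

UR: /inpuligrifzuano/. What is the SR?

imbuligrivzuanu

Rule 1 (nasal place assimilation): /n/ precedes the labial consonant /p/, so it assimilates in place to [m]. /inpuligrifzuano/ → impuligrifzuano.
Rule 2 (post-nasal voicing): /p/ is a voiceless stop immediately after the nasal /m/, so it voices to [b]. /impuligrifzuano/ → imbuligrifzuano.
Rule 3 (regressive voicing assimilation): /f/ precedes the voiced obstruent /z/, so it voices to [v] by assimilation. /imbuligrifzuano/ → imbuligrivzuano.
Rule 4 (final vowel raising): /o/ is a mid vowel in word-final position, so it raises to [u]. /imbuligrivzuano/ → imbuligrivzuanu.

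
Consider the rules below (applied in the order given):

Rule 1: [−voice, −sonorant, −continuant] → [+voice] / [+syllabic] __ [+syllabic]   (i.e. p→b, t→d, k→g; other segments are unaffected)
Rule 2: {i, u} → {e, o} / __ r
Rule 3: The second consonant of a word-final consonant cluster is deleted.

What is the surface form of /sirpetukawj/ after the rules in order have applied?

Rule 1 (intervocalic voicing): /t/ is a voiceless stop between vowels /e/ and /u/, so it voices to [d]. /k/ is a voiceless stop between vowels /u/ and /a/, so it voices to [g]. /sirpetukawj/ → sirpedugawj.
Rule 2 (pre-rhotic lowering): /i/ is a high vowel immediately before /r/, so it lowers to [e]. /sirpedugawj/ → serpedugawj.
Rule 3 (final cluster simplification): /j/ is the second consonant of a word-final cluster /wj/, so it deletes. /serpedugawj/ → serpedugaw.

serpedugaw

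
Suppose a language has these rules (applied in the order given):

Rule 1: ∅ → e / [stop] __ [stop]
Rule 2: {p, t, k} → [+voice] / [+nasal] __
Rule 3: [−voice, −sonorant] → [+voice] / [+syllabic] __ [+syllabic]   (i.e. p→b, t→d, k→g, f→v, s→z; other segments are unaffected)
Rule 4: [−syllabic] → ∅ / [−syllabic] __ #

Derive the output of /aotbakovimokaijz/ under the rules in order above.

Rule 1 (stop-cluster e-epenthesis): /t/ and /b/ form a stop–stop cluster, so [e] is inserted between them. /aotbakovimokaijz/ → aotebakovimokaijz.
Rule 2 (post-nasal voicing): no segment meets the environment; /aotebakovimokaijz/ is unchanged.
Rule 3 (intervocalic voicing): /t/ is a voiceless obstruent between vowels /o/ and /e/, so it voices to [d]. /k/ is a voiceless obstruent between vowels /a/ and /o/, so it voices to [g]. /k/ is a voiceless obstruent between vowels /o/ and /a/, so it voices to [g]. /aotebakovimokaijz/ → aodebagovimogaijz.
Rule 4 (final cluster simplification): /z/ is the second consonant of a word-final cluster /jz/, so it deletes. /aodebagovimogaijz/ → aodebagovimogaij.

aodebagovimogaij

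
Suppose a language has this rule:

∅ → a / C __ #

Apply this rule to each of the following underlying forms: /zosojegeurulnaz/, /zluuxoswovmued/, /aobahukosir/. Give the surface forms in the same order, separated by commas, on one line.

zosojegeurulnaza, zluuxoswovmueda, aobahukosira

/zosojegeurulnaz/: the form ends in the consonant /z/, so [a] is inserted word-finally. → [zosojegeurulnaza].
/zluuxoswovmued/: the form ends in the consonant /d/, so [a] is inserted word-finally. → [zluuxoswovmueda].
/aobahukosir/: the form ends in the consonant /r/, so [a] is inserted word-finally. → [aobahukosira].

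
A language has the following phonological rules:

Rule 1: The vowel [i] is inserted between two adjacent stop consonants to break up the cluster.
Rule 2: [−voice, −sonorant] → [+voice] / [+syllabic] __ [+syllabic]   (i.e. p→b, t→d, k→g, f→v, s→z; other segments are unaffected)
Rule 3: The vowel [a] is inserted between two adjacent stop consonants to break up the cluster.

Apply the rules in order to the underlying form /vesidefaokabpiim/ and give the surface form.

vezidevaogabibiim

Rule 1 (stop-cluster i-epenthesis): /b/ and /p/ form a stop–stop cluster, so [i] is inserted between them. /vesidefaokabpiim/ → vesidefaokabipiim.
Rule 2 (intervocalic voicing): /s/ is a voiceless obstruent between vowels /e/ and /i/, so it voices to [z]. /f/ is a voiceless obstruent between vowels /e/ and /a/, so it voices to [v]. /k/ is a voiceless obstruent between vowels /o/ and /a/, so it voices to [g]. /p/ is a voiceless obstruent between vowels /i/ and /i/, so it voices to [b]. /vesidefaokabipiim/ → vezidevaogabibiim.
Rule 3 (stop-cluster a-epenthesis): no segment meets the environment; /vezidevaogabibiim/ is unchanged.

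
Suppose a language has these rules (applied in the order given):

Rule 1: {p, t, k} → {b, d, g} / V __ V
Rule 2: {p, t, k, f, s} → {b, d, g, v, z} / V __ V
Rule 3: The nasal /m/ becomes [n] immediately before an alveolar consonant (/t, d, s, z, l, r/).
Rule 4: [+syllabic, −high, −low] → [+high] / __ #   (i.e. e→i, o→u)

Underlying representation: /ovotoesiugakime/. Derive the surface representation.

Rule 1 (intervocalic voicing): /t/ is a voiceless stop between vowels /o/ and /o/, so it voices to [d]. /k/ is a voiceless stop between vowels /a/ and /i/, so it voices to [g]. /ovotoesiugakime/ → ovodoesiugagime.
Rule 2 (intervocalic voicing): /s/ is a voiceless obstruent between vowels /e/ and /i/, so it voices to [z]. /ovodoesiugagime/ → ovodoeziugagime.
Rule 3 (nasal place assimilation): no segment meets the environment; /ovodoeziugagime/ is unchanged.
Rule 4 (final vowel raising): /e/ is a mid vowel in word-final position, so it raises to [i]. /ovodoeziugagime/ → ovodoeziugagimi.

ovodoeziugagimi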